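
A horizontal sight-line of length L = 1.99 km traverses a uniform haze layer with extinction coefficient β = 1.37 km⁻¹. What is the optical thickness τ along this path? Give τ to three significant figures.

2.73

τ = β·L = 1.37 × 1.99 = 2.7263.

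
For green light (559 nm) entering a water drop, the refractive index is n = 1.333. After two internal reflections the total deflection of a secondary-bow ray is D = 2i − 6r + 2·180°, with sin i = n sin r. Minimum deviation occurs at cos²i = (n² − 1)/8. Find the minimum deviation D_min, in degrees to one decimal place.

230.9°

cos²i = (1.77689 − 1)/8 = 0.09711; i = arccos(0.31163) = 71.843°.
sin r = sin 71.843°/1.333 = 0.71283; r = 45.466°.
D_min = 2·71.843° − 6·45.466° + 360° = 230.891°.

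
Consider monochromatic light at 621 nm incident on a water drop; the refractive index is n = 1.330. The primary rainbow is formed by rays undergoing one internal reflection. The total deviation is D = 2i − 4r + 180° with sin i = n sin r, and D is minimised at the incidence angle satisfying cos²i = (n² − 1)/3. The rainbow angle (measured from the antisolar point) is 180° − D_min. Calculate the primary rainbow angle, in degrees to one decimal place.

42.5°

cos²i = (1.76890 − 1)/3 = 0.25630; i = arccos(0.50626) = 59.585°.
sin r = sin 59.585°/1.330 = 0.64841; r = 40.422°.
D_min = 2·59.585° − 4·40.422° + 180° = 137.484°.
Rainbow angle = 180° − D_min = 42.516°.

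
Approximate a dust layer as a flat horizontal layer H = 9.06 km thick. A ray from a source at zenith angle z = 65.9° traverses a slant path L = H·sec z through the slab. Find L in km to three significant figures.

sec z = 1/cos 65.9° = 2.4490.
L = 9.06 × 2.4490 = 22.188 km.

22.2 km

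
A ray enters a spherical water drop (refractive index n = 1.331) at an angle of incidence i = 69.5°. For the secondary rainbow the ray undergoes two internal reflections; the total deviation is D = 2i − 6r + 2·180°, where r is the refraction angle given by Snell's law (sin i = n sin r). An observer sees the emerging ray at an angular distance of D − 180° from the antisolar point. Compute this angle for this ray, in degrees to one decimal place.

sin r = sin 69.5° / 1.331 = 0.9367/1.331 = 0.7037; r = 44.73°.
D = 2·69.5° − 6·44.73° + 2·180° = 139.00° − 268.36° + 360° = 230.64°.
Angle from antisolar point = D − 180° = 50.64°.

50.6°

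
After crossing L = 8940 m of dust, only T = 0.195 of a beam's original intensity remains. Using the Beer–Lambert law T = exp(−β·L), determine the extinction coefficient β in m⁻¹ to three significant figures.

0.000183 m⁻¹

Beer–Lambert: T = exp(−βL) ⇒ β = −ln(T)/L = −ln(0.195)/8940 = 1.6348/8940 = 0.0001829 m⁻¹.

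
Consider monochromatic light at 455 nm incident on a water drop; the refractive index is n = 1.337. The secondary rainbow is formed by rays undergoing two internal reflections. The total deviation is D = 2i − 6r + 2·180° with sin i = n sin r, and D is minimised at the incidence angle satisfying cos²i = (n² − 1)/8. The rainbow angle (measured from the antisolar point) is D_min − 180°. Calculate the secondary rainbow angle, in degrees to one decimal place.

51.9°

cos²i = (1.78757 − 1)/8 = 0.09845; i = arccos(0.31376) = 71.714°.
sin r = sin 71.714°/1.337 = 0.71017; r = 45.249°.
D_min = 2·71.714° − 6·45.249° + 360° = 231.934°.
Rainbow angle = D_min − 180° = 51.934°.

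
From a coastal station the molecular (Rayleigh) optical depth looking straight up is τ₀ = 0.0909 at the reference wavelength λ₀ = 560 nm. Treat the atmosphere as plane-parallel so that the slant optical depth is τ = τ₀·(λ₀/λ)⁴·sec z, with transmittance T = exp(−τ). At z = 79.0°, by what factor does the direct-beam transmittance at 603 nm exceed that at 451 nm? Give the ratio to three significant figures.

Airmass: sec 79.0° = 5.2408.
τ(603 nm) = 0.0909 × (560/603)⁴ × 5.2408 = 0.0909 × 0.7438 × 5.2408 = 0.3544.
τ(451 nm) = 0.0909 × (560/451)⁴ × 5.2408 = 0.0909 × 2.3771 × 5.2408 = 1.1324.
T(603)/T(451) = exp(τ_B − τ_A) = exp(0.7781) = 2.1773.

2.18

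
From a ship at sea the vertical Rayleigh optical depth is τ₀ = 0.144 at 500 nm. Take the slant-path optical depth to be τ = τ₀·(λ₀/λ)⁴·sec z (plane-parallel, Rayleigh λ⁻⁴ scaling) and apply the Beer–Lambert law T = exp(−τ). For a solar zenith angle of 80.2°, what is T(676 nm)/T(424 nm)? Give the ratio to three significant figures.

3.99

Airmass: sec 80.2° = 5.8751.
τ(676 nm) = 0.144 × (500/676)⁴ × 5.8751 = 0.144 × 0.2993 × 5.8751 = 0.2532.
τ(424 nm) = 0.144 × (500/424)⁴ × 5.8751 = 0.144 × 1.9338 × 5.8751 = 1.6360.
T(676)/T(424) = exp(τ_B − τ_A) = exp(1.3828) = 3.9862.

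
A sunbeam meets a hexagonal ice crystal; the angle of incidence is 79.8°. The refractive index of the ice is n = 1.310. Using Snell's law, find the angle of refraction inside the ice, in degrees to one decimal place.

Snell: sin θ_r = sin θ_i / n = sin 79.8° / 1.310 = 0.9842 / 1.310 = 0.7513.
θ_r = arcsin(0.7513) = 48.70°.

48.7°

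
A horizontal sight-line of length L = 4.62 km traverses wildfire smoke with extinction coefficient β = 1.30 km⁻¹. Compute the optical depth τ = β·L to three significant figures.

6.01

τ = β·L = 1.30 × 4.62 = 6.0060.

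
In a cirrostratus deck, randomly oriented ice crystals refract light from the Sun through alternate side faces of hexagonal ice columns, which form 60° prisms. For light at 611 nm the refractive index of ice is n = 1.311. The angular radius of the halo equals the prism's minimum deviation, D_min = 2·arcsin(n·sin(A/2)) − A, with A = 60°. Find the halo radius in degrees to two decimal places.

21.92°

n·sin(A/2) = 1.311 × sin 30° = 1.311 × 0.5000 = 0.6555.
D_min = 2·arcsin(0.6555) − 60° = 2 × 40.958° − 60° = 21.915°.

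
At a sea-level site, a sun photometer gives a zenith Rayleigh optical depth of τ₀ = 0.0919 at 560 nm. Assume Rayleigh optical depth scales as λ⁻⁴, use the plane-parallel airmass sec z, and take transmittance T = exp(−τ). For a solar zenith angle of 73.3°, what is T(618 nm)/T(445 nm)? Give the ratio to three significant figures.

Airmass: sec 73.3° = 3.4799.
τ(618 nm) = 0.0919 × (560/618)⁴ × 3.4799 = 0.0919 × 0.6742 × 3.4799 = 0.2156.
τ(445 nm) = 0.0919 × (560/445)⁴ × 3.4799 = 0.0919 × 2.5079 × 3.4799 = 0.8020.
T(618)/T(445) = exp(τ_B − τ_A) = exp(0.5864) = 1.7976.

1.80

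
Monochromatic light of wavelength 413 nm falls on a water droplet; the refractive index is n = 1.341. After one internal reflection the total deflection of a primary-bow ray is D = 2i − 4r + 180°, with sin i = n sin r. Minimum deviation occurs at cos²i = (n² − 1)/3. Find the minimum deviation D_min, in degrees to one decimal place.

cos²i = (1.79828 − 1)/3 = 0.26609; i = arccos(0.51584) = 58.946°.
sin r = sin 58.946°/1.341 = 0.63884; r = 39.705°.
D_min = 2·58.946° − 4·39.705° + 180° = 139.071°.

139.1°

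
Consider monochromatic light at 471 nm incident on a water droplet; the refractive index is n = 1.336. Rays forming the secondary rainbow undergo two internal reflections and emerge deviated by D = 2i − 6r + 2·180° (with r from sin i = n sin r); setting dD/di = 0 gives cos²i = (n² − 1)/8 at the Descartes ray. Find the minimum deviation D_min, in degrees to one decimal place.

cos²i = (1.78490 − 1)/8 = 0.09811; i = arccos(0.31323) = 71.746°.
sin r = sin 71.746°/1.336 = 0.71084; r = 45.303°.
D_min = 2·71.746° − 6·45.303° + 360° = 231.674°.

231.7°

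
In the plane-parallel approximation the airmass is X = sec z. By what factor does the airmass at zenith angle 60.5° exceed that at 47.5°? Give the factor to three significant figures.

1.37

X(60.5°)/X(47.5°) = sec 60.5° / sec 47.5° = cos 47.5° / cos 60.5° = 0.6756/0.4924 = 1.3720.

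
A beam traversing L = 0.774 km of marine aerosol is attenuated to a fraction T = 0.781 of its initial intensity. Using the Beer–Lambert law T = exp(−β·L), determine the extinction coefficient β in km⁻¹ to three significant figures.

0.319 km⁻¹

Beer–Lambert: T = exp(−βL) ⇒ β = −ln(T)/L = −ln(0.781)/0.774 = 0.2472/0.774 = 0.3194 km⁻¹.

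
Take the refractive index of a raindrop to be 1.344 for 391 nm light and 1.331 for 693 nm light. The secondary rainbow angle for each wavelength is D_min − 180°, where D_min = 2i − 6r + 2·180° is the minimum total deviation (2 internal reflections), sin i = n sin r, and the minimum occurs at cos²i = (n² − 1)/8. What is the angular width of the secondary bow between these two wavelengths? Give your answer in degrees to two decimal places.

3.37°

At 391 nm (n = 1.344): cos²i = 0.10079 → i = 71.490°, r = 44.874°, D_min = 233.733°, rainbow angle = 53.733°.
At 693 nm (n = 1.331): cos²i = 0.09645 → i = 71.907°, r = 45.575°, D_min = 230.365°, rainbow angle = 50.365°.
Angular width = |53.733° − 50.365°| = 3.368°.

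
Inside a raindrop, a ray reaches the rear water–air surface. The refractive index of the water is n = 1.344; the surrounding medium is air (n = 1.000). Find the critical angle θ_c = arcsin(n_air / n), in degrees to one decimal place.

48.1°

sin θ_c = n_air / n = 1.000 / 1.344 = 0.7440.
θ_c = arcsin(0.7440) = 48.08°.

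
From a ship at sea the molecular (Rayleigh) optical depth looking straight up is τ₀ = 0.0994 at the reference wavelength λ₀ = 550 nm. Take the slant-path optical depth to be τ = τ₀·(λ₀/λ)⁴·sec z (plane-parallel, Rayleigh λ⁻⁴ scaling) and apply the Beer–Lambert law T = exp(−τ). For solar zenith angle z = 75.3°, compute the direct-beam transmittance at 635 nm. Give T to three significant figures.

0.802

sec 75.3° = 3.9408.
τ = 0.0994 × (550/635)⁴ × 3.9408 = 0.0994 × 0.5628 × 3.9408 = 0.2205.
T = exp(−0.2205) = 0.8022.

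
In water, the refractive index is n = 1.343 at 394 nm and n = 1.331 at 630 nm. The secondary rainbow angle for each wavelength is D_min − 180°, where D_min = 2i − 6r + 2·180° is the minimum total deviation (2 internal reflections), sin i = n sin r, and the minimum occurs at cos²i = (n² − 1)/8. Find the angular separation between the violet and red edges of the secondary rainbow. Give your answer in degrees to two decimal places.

At 394 nm (n = 1.343): cos²i = 0.10046 → i = 71.522°, r = 44.928°, D_min = 233.478°, rainbow angle = 53.478°.
At 630 nm (n = 1.331): cos²i = 0.09645 → i = 71.907°, r = 45.575°, D_min = 230.365°, rainbow angle = 50.365°.
Angular width = |53.478° − 50.365°| = 3.113°.

3.11°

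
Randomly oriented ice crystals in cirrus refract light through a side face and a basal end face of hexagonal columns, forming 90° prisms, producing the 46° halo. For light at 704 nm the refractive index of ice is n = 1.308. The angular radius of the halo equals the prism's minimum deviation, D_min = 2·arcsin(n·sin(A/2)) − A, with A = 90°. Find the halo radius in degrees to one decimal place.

n·sin(A/2) = 1.308 × sin 45° = 1.308 × 0.7071 = 0.9249.
D_min = 2·arcsin(0.9249) − 90° = 2 × 67.653° − 90° = 45.305°.

45.3°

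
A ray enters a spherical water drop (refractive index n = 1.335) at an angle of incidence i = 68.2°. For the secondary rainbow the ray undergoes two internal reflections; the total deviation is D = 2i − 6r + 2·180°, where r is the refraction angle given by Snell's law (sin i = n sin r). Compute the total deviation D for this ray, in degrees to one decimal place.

232.0°

sin r = sin 68.2° / 1.335 = 0.9285/1.335 = 0.6955; r = 44.07°.
D = 2·68.2° − 6·44.07° + 2·180° = 136.40° − 264.40° + 360° = 232.00°.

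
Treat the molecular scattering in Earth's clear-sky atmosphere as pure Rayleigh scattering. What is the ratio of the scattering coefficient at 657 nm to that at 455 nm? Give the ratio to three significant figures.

0.230

Rayleigh scattering ∝ λ⁻⁴, so the ratio of coefficients is the inverse fourth power of the wavelength ratio.
σ(657)/σ(455) = (455/657)⁴ = (0.6925)⁴ = 0.23.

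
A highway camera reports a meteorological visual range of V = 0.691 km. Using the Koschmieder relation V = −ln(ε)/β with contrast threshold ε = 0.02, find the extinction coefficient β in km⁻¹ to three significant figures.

β = −ln(0.02) / V = 3.912 / 0.691 = 5.6614 km⁻¹.

5.66 km⁻¹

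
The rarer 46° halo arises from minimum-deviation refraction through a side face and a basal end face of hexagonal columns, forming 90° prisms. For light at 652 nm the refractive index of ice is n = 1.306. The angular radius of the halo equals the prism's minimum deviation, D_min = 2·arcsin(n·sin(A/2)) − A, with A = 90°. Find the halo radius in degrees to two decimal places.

44.88°

n·sin(A/2) = 1.306 × sin 45° = 1.306 × 0.7071 = 0.9235.
D_min = 2·arcsin(0.9235) − 90° = 2 × 67.440° − 90° = 44.881°.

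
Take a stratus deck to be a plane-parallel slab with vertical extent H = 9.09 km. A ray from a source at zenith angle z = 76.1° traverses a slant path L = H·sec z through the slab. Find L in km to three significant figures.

sec z = 1/cos 76.1° = 4.1627.
L = 9.09 × 4.1627 = 37.839 km.

37.8 km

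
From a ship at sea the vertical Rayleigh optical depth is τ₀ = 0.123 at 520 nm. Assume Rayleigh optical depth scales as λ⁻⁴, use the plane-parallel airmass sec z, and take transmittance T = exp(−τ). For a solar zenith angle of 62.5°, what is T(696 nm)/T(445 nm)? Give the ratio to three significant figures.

1.51

Airmass: sec 62.5° = 2.1657.
τ(696 nm) = 0.123 × (520/696)⁴ × 2.1657 = 0.123 × 0.3116 × 2.1657 = 0.0830.
τ(445 nm) = 0.123 × (520/445)⁴ × 2.1657 = 0.123 × 1.8645 × 2.1657 = 0.4967.
T(696)/T(445) = exp(τ_B − τ_A) = exp(0.4137) = 1.5124.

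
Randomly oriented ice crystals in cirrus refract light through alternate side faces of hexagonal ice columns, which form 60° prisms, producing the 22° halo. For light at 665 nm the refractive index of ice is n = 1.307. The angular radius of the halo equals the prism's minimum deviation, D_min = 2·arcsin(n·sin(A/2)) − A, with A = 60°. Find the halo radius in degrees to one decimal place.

n·sin(A/2) = 1.307 × sin 30° = 1.307 × 0.5000 = 0.6535.
D_min = 2·arcsin(0.6535) − 60° = 2 × 40.806° − 60° = 21.612°.

21.6°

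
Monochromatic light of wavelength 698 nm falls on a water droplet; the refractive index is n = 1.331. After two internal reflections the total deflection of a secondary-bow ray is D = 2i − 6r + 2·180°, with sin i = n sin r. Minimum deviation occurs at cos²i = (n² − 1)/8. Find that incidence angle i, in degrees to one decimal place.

71.9°

cos²i = (1.331² − 1)/8 = (1.77156 − 1)/8 = 0.09645.
cos i = 0.31056, so i = 71.907°.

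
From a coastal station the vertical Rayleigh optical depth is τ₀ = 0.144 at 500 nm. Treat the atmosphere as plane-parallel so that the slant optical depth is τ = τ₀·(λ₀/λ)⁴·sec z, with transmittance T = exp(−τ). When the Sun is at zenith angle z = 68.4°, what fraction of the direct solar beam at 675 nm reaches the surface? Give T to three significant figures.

sec 68.4° = 2.7165.
τ = 0.144 × (500/675)⁴ × 2.7165 = 0.144 × 0.3011 × 2.7165 = 0.1178.
T = exp(−0.1178) = 0.8889.

0.889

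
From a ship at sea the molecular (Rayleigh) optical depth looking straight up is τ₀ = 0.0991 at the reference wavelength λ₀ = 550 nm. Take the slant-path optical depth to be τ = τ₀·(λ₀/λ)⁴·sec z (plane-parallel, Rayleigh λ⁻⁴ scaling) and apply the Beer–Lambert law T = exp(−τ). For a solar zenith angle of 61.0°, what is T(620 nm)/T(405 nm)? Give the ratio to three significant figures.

Airmass: sec 61.0° = 2.0627.
τ(620 nm) = 0.0991 × (550/620)⁴ × 2.0627 = 0.0991 × 0.6193 × 2.0627 = 0.1266.
τ(405 nm) = 0.0991 × (550/405)⁴ × 2.0627 = 0.0991 × 3.4012 × 2.0627 = 0.6952.
T(620)/T(405) = exp(τ_B − τ_A) = exp(0.5687) = 1.7659.

1.77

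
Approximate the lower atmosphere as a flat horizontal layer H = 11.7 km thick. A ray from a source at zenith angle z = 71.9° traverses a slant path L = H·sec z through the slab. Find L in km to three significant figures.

sec z = 1/cos 71.9° = 3.2188.
L = 11.7 × 3.2188 = 37.660 km.

37.7 km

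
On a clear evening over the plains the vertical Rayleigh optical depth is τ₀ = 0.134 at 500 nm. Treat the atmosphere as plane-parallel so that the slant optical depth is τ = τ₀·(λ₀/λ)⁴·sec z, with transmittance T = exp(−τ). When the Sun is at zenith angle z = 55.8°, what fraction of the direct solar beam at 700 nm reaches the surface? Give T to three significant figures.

0.940

sec 55.8° = 1.7791.
τ = 0.134 × (500/700)⁴ × 1.7791 = 0.134 × 0.2603 × 1.7791 = 0.0621.
T = exp(−0.0621) = 0.9398.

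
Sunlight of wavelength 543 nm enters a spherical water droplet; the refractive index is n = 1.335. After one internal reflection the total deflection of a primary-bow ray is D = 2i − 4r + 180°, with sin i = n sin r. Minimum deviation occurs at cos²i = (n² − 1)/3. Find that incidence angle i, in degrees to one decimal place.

59.3°

cos²i = (1.335² − 1)/3 = (1.78222 − 1)/3 = 0.26074.
cos i = 0.51063, so i = 59.294°.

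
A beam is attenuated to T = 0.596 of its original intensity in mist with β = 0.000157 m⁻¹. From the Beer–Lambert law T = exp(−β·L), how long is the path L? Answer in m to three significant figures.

3300 m

Beer–Lambert: T = exp(−βL) ⇒ L = −ln(T)/β = −ln(0.596)/0.000157 = 0.5175/0.000157 = 3296 m.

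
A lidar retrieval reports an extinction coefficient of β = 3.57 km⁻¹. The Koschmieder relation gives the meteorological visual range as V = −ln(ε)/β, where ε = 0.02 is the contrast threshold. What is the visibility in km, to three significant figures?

1.10 km

V = −ln(0.02) / 3.57 = 3.912 / 3.57 = 1.0958 km.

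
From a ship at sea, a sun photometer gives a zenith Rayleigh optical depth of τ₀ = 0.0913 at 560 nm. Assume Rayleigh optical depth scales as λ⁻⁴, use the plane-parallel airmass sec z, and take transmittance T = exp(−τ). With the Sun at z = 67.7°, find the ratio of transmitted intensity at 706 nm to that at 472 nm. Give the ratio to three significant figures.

1.46

Airmass: sec 67.7° = 2.6354.
τ(706 nm) = 0.0913 × (560/706)⁴ × 2.6354 = 0.0913 × 0.3959 × 2.6354 = 0.0952.
τ(472 nm) = 0.0913 × (560/472)⁴ × 2.6354 = 0.0913 × 1.9815 × 2.6354 = 0.4768.
T(706)/T(472) = exp(τ_B − τ_A) = exp(0.3815) = 1.4645.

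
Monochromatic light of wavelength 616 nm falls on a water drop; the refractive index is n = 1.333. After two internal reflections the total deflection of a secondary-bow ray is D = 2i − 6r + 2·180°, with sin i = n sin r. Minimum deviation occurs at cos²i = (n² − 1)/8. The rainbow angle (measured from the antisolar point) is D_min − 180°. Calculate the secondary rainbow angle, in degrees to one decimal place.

50.9°

cos²i = (1.77689 − 1)/8 = 0.09711; i = arccos(0.31163) = 71.843°.
sin r = sin 71.843°/1.333 = 0.71283; r = 45.466°.
D_min = 2·71.843° − 6·45.466° + 360° = 230.891°.
Rainbow angle = D_min − 180° = 50.891°.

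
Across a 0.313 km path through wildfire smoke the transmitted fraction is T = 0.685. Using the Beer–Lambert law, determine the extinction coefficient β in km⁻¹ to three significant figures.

Beer–Lambert: T = exp(−βL) ⇒ β = −ln(T)/L = −ln(0.685)/0.313 = 0.3783/0.313 = 1.209 km⁻¹.

1.21 km⁻¹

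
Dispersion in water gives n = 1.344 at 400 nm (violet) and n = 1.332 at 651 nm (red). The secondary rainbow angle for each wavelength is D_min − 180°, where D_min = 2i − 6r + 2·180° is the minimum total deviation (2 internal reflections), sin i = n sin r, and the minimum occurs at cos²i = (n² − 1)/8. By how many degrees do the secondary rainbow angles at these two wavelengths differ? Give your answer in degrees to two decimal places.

3.10°

At 400 nm (n = 1.344): cos²i = 0.10079 → i = 71.490°, r = 44.874°, D_min = 233.733°, rainbow angle = 53.733°.
At 651 nm (n = 1.332): cos²i = 0.09678 → i = 71.875°, r = 45.520°, D_min = 230.628°, rainbow angle = 50.628°.
Angular width = |53.733° − 50.628°| = 3.104°.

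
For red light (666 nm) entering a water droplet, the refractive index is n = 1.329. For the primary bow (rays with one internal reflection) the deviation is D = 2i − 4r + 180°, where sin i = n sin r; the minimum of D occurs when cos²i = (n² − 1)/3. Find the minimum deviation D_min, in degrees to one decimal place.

137.3°

cos²i = (1.76624 − 1)/3 = 0.25541; i = arccos(0.50538) = 59.643°.
sin r = sin 59.643°/1.329 = 0.64928; r = 40.487°.
D_min = 2·59.643° − 4·40.487° + 180° = 137.337°.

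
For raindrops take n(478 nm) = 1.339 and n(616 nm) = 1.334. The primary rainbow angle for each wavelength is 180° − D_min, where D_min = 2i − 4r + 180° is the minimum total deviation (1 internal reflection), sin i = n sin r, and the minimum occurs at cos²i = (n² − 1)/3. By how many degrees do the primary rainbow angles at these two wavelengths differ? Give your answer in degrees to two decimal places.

At 478 nm (n = 1.339): cos²i = 0.26431 → i = 59.062°, r = 39.834°, D_min = 138.786°, rainbow angle = 41.214°.
At 616 nm (n = 1.334): cos²i = 0.25985 → i = 59.352°, r = 40.159°, D_min = 138.067°, rainbow angle = 41.933°.
Angular width = |41.214° − 41.933°| = 0.719°.

0.72°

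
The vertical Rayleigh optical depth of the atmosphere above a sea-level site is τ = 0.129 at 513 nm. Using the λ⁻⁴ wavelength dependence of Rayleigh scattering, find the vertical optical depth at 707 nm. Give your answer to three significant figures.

τ(707 nm) = τ(513 nm) × (513/707)⁴ = 0.129 × (0.7256)⁴ = 0.129 × 0.2772 = 0.0358.

0.0358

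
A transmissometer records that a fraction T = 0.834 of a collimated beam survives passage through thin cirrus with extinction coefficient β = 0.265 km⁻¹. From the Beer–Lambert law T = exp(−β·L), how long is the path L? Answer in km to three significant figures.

Beer–Lambert: T = exp(−βL) ⇒ L = −ln(T)/β = −ln(0.834)/0.265 = 0.1815/0.265 = 0.685 km.

0.685 km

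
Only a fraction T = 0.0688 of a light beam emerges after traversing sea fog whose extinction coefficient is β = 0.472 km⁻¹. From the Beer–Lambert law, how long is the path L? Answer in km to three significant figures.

Beer–Lambert: T = exp(−βL) ⇒ L = −ln(T)/β = −ln(0.0688)/0.472 = 2.6766/0.472 = 5.671 km.

5.67 km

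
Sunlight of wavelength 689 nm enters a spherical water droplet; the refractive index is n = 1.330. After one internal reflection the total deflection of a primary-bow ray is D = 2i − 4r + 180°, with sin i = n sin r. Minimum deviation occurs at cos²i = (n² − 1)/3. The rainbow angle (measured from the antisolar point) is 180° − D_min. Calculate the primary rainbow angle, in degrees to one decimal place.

cos²i = (1.76890 − 1)/3 = 0.25630; i = arccos(0.50626) = 59.585°.
sin r = sin 59.585°/1.330 = 0.64841; r = 40.422°.
D_min = 2·59.585° − 4·40.422° + 180° = 137.484°.
Rainbow angle = 180° − D_min = 42.516°.

42.5°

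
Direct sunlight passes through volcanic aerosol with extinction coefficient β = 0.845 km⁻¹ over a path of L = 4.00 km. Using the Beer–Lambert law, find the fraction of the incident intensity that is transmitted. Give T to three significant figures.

0.0340

τ = β·L = 0.845 × 4.00 = 3.3800.
T = exp(−3.3800) = 0.0340.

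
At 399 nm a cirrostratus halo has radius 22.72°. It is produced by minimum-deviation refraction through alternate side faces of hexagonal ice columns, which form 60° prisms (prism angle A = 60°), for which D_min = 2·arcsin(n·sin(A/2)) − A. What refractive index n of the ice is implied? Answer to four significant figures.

Rearranging: n = sin((D_min + A)/2) / sin(A/2).
(D_min + A)/2 = (22.72° + 60°)/2 = 41.360°.
n = sin 41.360° / sin 30° = 0.6608 / 0.5000 = 1.3216.

1.322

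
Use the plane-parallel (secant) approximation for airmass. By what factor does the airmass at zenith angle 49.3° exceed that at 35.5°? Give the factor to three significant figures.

X(49.3°)/X(35.5°) = sec 49.3° / sec 35.5° = cos 35.5° / cos 49.3° = 0.8141/0.6521 = 1.2485.

1.25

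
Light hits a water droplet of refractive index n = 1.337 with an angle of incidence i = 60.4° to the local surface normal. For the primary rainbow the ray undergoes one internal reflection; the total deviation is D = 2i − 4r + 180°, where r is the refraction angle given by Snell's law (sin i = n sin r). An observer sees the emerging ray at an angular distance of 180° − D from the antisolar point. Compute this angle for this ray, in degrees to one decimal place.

41.5°

sin r = sin 60.4° / 1.337 = 0.8695/1.337 = 0.6503; r = 40.57°.
D = 2·60.4° − 4·40.57° + 180° = 120.80° − 162.27° + 180° = 138.53°.
Angle from antisolar point = 180° − D = 41.47°.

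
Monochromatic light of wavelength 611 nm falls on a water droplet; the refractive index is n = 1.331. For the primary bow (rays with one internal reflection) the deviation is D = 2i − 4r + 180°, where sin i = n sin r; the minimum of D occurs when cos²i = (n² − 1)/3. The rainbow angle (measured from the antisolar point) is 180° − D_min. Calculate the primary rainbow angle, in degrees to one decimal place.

42.4°

cos²i = (1.77156 − 1)/3 = 0.25719; i = arccos(0.50714) = 59.527°.
sin r = sin 59.527°/1.331 = 0.64753; r = 40.356°.
D_min = 2·59.527° − 4·40.356° + 180° = 137.630°.
Rainbow angle = 180° − D_min = 42.370°.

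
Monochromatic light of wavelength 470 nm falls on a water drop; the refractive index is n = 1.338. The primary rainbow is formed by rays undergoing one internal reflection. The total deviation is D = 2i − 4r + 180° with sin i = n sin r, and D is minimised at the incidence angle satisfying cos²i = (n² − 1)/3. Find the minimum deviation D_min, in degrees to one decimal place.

138.6°

cos²i = (1.79024 − 1)/3 = 0.26341; i = arccos(0.51324) = 59.120°.
sin r = sin 59.120°/1.338 = 0.64144; r = 39.899°.
D_min = 2·59.120° − 4·39.899° + 180° = 138.643°.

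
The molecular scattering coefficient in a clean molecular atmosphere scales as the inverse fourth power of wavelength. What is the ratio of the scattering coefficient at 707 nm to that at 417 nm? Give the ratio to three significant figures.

Rayleigh scattering ∝ λ⁻⁴, so the ratio of coefficients is the inverse fourth power of the wavelength ratio.
σ(707)/σ(417) = (417/707)⁴ = (0.5898)⁴ = 0.121.

0.121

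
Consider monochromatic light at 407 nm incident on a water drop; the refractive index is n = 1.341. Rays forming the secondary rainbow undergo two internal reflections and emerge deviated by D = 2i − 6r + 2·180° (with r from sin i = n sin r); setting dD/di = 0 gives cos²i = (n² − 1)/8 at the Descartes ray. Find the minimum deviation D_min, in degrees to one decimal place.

233.0°

cos²i = (1.79828 − 1)/8 = 0.09979; i = arccos(0.31589) = 71.586°.
sin r = sin 71.586°/1.341 = 0.70753; r = 45.034°.
D_min = 2·71.586° − 6·45.034° + 360° = 232.966°.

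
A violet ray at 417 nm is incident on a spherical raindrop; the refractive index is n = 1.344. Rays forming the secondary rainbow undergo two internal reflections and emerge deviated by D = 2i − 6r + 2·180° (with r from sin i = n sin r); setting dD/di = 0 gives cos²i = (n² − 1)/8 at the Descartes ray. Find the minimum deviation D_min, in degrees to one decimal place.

233.7°

cos²i = (1.80634 − 1)/8 = 0.10079; i = arccos(0.31748) = 71.490°.
sin r = sin 71.490°/1.344 = 0.70555; r = 44.874°.
D_min = 2·71.490° − 6·44.874° + 360° = 233.733°.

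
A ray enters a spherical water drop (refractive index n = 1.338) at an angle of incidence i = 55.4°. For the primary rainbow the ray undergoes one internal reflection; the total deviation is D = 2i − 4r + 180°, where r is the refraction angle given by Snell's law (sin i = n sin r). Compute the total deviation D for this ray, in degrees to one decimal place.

138.9°

sin r = sin 55.4° / 1.338 = 0.8231/1.338 = 0.6152; r = 37.97°.
D = 2·55.4° − 4·37.97° + 180° = 110.80° − 151.87° + 180° = 138.93°.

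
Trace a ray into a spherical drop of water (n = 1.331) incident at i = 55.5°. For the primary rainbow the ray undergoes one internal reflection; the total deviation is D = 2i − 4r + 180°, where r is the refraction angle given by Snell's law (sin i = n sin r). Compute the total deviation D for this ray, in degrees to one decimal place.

138.0°

sin r = sin 55.5° / 1.331 = 0.8241/1.331 = 0.6192; r = 38.26°.
D = 2·55.5° − 4·38.26° + 180° = 111.00° − 153.02° + 180° = 137.98°.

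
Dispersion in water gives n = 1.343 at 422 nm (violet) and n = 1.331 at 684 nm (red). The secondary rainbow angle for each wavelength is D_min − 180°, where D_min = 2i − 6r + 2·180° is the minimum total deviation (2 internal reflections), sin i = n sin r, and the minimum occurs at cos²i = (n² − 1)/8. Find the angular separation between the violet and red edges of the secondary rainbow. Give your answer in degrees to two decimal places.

3.11°

At 422 nm (n = 1.343): cos²i = 0.10046 → i = 71.522°, r = 44.928°, D_min = 233.478°, rainbow angle = 53.478°.
At 684 nm (n = 1.331): cos²i = 0.09645 → i = 71.907°, r = 45.575°, D_min = 230.365°, rainbow angle = 50.365°.
Angular width = |53.478° − 50.365°| = 3.113°.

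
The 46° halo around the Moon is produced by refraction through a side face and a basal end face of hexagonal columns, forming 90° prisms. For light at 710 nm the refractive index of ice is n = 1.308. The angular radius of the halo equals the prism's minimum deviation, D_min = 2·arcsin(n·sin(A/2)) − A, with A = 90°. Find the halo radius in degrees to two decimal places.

n·sin(A/2) = 1.308 × sin 45° = 1.308 × 0.7071 = 0.9249.
D_min = 2·arcsin(0.9249) − 90° = 2 × 67.653° − 90° = 45.305°.

45.31°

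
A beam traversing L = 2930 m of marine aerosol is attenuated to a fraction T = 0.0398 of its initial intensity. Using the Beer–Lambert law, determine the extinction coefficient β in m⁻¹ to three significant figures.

0.00110 m⁻¹

Beer–Lambert: T = exp(−βL) ⇒ β = −ln(T)/L = −ln(0.0398)/2930 = 3.2239/2930 = 0.0011 m⁻¹.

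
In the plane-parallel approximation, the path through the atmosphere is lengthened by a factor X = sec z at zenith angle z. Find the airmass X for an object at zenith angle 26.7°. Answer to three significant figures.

X = sec z = 1/cos 26.7° = 1/0.8934 = 1.1194.

1.12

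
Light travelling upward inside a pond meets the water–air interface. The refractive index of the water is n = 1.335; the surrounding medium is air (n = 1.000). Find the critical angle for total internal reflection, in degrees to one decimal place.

48.5°

sin θ_c = n_air / n = 1.000 / 1.335 = 0.7491.
θ_c = arcsin(0.7491) = 48.51°.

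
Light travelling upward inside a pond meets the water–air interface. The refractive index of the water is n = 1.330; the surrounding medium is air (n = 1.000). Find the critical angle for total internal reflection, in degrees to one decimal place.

sin θ_c = n_air / n = 1.000 / 1.330 = 0.7519.
θ_c = arcsin(0.7519) = 48.75°.

48.8°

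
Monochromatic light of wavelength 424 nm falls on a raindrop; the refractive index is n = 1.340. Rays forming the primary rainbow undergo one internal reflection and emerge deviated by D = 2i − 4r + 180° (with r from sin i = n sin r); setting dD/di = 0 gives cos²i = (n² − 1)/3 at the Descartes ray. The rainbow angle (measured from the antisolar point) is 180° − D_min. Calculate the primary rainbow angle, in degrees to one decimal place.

cos²i = (1.79560 − 1)/3 = 0.26520; i = arccos(0.51498) = 59.004°.
sin r = sin 59.004°/1.340 = 0.63971; r = 39.770°.
D_min = 2·59.004° − 4·39.770° + 180° = 138.929°.
Rainbow angle = 180° − D_min = 41.071°.

41.1°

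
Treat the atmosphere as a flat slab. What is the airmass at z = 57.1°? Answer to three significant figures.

1.84

X = sec z = 1/cos 57.1° = 1/0.5432 = 1.8410.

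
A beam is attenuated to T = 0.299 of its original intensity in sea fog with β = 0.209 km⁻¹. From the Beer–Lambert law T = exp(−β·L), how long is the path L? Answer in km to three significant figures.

5.78 km

Beer–Lambert: T = exp(−βL) ⇒ L = −ln(T)/β = −ln(0.299)/0.209 = 1.2073/0.209 = 5.777 km.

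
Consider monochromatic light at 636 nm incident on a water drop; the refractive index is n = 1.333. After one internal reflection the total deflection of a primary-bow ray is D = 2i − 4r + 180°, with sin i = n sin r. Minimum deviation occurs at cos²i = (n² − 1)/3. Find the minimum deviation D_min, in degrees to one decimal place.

cos²i = (1.77689 − 1)/3 = 0.25896; i = arccos(0.50888) = 59.410°.
sin r = sin 59.410°/1.333 = 0.64579; r = 40.225°.
D_min = 2·59.410° − 4·40.225° + 180° = 137.922°.

137.9°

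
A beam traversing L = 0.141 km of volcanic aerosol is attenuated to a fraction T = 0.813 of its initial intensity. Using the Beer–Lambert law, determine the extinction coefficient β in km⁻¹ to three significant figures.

Beer–Lambert: T = exp(−βL) ⇒ β = −ln(T)/L = −ln(0.813)/0.141 = 0.2070/0.141 = 1.468 km⁻¹.

1.47 km⁻¹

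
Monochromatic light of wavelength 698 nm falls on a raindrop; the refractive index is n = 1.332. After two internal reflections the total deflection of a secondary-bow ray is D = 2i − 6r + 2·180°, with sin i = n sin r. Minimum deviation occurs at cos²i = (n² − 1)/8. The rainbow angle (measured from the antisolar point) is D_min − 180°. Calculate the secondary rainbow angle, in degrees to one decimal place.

50.6°

cos²i = (1.77422 − 1)/8 = 0.09678; i = arccos(0.31109) = 71.875°.
sin r = sin 71.875°/1.332 = 0.71350; r = 45.520°.
D_min = 2·71.875° − 6·45.520° + 360° = 230.628°.
Rainbow angle = D_min − 180° = 50.628°.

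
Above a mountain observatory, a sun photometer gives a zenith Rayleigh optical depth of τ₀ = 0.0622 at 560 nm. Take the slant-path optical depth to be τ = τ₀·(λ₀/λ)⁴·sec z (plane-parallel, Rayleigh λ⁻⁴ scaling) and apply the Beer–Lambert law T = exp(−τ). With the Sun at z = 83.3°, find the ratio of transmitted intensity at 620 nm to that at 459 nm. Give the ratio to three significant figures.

Airmass: sec 83.3° = 8.5711.
τ(620 nm) = 0.0622 × (560/620)⁴ × 8.5711 = 0.0622 × 0.6656 × 8.5711 = 0.3548.
τ(459 nm) = 0.0622 × (560/459)⁴ × 8.5711 = 0.0622 × 2.2157 × 8.5711 = 1.1812.
T(620)/T(459) = exp(τ_B − τ_A) = exp(0.8264) = 2.2851.

2.29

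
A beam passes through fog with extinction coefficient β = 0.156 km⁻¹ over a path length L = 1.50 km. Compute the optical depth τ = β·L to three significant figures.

τ = β·L = 0.156 × 1.50 = 0.2340.

0.234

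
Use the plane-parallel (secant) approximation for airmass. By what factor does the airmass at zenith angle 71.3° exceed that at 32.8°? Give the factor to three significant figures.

X(71.3°)/X(32.8°) = sec 71.3° / sec 32.8° = cos 32.8° / cos 71.3° = 0.8406/0.3206 = 2.6217.

2.62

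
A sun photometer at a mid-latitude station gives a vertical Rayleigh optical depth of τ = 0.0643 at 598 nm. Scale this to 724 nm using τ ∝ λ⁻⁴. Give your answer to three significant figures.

τ(724 nm) = τ(598 nm) × (598/724)⁴ = 0.0643 × (0.8260)⁴ = 0.0643 × 0.4654 = 0.0299.

0.0299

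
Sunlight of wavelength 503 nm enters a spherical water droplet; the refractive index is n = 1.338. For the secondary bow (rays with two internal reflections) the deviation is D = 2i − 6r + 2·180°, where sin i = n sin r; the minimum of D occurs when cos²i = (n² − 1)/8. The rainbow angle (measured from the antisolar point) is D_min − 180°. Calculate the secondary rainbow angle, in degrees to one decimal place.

52.2°

cos²i = (1.79024 − 1)/8 = 0.09878; i = arccos(0.31429) = 71.682°.
sin r = sin 71.682°/1.338 = 0.70951; r = 45.195°.
D_min = 2·71.682° − 6·45.195° + 360° = 232.193°.
Rainbow angle = D_min − 180° = 52.193°.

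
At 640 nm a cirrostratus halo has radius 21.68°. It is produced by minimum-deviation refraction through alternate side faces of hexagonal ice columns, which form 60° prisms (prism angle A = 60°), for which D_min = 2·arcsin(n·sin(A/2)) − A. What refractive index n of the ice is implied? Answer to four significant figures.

1.308

Rearranging: n = sin((D_min + A)/2) / sin(A/2).
(D_min + A)/2 = (21.68° + 60°)/2 = 40.840°.
n = sin 40.840° / sin 30° = 0.6539 / 0.5000 = 1.3079.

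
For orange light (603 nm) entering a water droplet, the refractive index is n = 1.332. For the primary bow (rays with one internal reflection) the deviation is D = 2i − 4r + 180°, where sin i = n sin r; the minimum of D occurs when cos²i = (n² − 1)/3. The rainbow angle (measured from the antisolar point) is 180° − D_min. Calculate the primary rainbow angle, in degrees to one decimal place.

42.2°

cos²i = (1.77422 − 1)/3 = 0.25807; i = arccos(0.50801) = 59.469°.
sin r = sin 59.469°/1.332 = 0.64666; r = 40.290°.
D_min = 2·59.469° − 4·40.290° + 180° = 137.776°.
Rainbow angle = 180° − D_min = 42.224°.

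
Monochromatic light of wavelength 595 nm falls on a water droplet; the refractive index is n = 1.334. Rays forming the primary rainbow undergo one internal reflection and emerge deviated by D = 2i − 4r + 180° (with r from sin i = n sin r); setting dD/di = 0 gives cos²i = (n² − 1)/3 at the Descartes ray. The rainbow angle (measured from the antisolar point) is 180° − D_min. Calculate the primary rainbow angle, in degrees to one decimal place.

41.9°

cos²i = (1.77956 − 1)/3 = 0.25985; i = arccos(0.50976) = 59.352°.
sin r = sin 59.352°/1.334 = 0.64492; r = 40.159°.
D_min = 2·59.352° − 4·40.159° + 180° = 138.067°.
Rainbow angle = 180° − D_min = 41.933°.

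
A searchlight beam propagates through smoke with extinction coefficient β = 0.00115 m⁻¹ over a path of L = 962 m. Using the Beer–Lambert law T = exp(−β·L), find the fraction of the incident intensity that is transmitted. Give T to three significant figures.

τ = β·L = 0.00115 × 962 = 1.1063.
T = exp(−1.1063) = 0.3308.

0.331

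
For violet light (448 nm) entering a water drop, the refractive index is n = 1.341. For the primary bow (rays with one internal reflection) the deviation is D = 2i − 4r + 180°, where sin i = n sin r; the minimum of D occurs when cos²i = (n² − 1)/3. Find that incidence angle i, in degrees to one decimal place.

cos²i = (1.341² − 1)/3 = (1.79828 − 1)/3 = 0.26609.
cos i = 0.51584, so i = 58.946°.

58.9°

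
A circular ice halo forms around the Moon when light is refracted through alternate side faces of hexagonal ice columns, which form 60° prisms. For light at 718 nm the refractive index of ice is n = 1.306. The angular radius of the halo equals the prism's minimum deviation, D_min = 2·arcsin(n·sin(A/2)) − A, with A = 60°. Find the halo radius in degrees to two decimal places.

21.54°

n·sin(A/2) = 1.306 × sin 30° = 1.306 × 0.5000 = 0.6530.
D_min = 2·arcsin(0.6530) − 60° = 2 × 40.768° − 60° = 21.536°.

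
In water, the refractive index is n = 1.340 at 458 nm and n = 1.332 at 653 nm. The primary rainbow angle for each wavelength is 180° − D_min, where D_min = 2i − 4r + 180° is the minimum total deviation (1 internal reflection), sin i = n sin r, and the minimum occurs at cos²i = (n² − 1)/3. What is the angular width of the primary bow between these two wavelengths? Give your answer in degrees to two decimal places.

1.15°

At 458 nm (n = 1.340): cos²i = 0.26520 → i = 59.004°, r = 39.770°, D_min = 138.929°, rainbow angle = 41.071°.
At 653 nm (n = 1.332): cos²i = 0.25807 → i = 59.469°, r = 40.290°, D_min = 137.776°, rainbow angle = 42.224°.
Angular width = |41.071° − 42.224°| = 1.153°.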